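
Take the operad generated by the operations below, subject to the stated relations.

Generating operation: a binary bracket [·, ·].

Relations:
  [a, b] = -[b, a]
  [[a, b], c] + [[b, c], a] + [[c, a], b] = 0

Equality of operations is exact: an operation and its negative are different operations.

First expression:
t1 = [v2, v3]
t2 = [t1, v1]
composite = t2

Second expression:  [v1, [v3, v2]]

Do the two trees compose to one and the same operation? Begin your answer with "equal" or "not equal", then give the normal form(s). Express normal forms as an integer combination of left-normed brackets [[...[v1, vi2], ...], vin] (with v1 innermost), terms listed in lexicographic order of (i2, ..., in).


equal; the common form is -[[v1, v2], v3] + [[v1, v3], v2]


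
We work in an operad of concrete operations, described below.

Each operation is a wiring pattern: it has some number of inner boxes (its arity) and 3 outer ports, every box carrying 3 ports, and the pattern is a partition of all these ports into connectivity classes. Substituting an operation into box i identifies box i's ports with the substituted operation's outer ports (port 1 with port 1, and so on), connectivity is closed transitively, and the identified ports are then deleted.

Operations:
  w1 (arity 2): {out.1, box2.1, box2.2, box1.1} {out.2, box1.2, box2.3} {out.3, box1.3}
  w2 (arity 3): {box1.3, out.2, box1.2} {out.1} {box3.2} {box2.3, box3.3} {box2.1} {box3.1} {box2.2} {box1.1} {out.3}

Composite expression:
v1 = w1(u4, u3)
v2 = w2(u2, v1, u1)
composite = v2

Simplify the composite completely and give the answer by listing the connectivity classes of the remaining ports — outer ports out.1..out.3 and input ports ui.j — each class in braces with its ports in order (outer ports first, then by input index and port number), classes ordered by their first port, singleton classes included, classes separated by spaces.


{out.1} {out.2, u2.2, u2.3} {out.3} {u1.1} {u1.2} {u1.3, u4.3} {u2.1} {u3.1, u3.2, u4.1} {u3.3, u4.2}

Treat the ports identified at w2 as solder joints: merge, then drop.
through w1, on inputs (u4, u3): {out.1, u3.1, u3.2, u4.1} {out.2, u3.3, u4.2} {out.3, u4.3} (out.j = stage outer ports)
through w2, on inputs (u2, u4, u3, u1): {out.1} {out.2, u2.2, u2.3} {out.3} {u1.1} {u1.2} {u1.3, u4.3} {u2.1} {u3.1, u3.2, u4.1} {u3.3, u4.2} (out.j = stage outer ports)


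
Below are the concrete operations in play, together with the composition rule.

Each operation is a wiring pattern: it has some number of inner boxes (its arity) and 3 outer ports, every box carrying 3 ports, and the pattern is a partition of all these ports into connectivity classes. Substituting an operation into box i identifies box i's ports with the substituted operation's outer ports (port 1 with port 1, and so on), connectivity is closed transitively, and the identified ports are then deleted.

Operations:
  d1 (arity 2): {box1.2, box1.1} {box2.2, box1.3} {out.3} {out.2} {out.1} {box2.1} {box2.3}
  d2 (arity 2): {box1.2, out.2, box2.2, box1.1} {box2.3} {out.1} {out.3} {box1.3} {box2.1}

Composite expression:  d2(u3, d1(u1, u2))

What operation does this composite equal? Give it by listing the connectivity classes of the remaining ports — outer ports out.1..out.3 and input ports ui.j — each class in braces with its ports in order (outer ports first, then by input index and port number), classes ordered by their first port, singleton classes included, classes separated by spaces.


{out.1} {out.2, u3.1, u3.2} {out.3} {u1.1, u1.2} {u1.3, u2.2} {u2.1} {u2.3} {u3.3}

After gluing at d2, chains via deleted ports link the u-ports.
d1 over (u1, u2) gives {out.1} {out.2} {out.3} {u1.1, u1.2} {u1.3, u2.2} {u2.1} {u2.3}, out.j being that stage's outer ports
d2 over (u3, u1, u2) gives {out.1} {out.2, u3.1, u3.2} {out.3} {u1.1, u1.2} {u1.3, u2.2} {u2.1} {u2.3} {u3.3}, out.j being that stage's outer ports


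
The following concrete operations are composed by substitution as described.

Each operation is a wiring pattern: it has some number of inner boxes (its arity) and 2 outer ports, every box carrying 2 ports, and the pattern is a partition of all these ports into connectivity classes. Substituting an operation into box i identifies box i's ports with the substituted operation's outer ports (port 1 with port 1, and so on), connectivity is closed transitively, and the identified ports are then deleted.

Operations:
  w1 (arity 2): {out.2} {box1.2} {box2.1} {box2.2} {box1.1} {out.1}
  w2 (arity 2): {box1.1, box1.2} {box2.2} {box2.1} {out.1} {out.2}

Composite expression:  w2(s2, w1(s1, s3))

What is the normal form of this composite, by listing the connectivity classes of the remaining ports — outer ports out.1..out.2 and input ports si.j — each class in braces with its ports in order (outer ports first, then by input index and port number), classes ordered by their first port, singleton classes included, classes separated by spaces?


Reachability decides: close wires over w2-identified ports.
the subtree at w1 composes to {out.1} {out.2} {s1.1} {s1.2} {s3.1} {s3.2} on (s1, s3); out.j = own outer ports
the subtree at w2 composes to {out.1} {out.2} {s1.1} {s1.2} {s2.1, s2.2} {s3.1} {s3.2} on (s2, s1, s3); out.j = own outer ports

{out.1} {out.2} {s1.1} {s1.2} {s2.1, s2.2} {s3.1} {s3.2}


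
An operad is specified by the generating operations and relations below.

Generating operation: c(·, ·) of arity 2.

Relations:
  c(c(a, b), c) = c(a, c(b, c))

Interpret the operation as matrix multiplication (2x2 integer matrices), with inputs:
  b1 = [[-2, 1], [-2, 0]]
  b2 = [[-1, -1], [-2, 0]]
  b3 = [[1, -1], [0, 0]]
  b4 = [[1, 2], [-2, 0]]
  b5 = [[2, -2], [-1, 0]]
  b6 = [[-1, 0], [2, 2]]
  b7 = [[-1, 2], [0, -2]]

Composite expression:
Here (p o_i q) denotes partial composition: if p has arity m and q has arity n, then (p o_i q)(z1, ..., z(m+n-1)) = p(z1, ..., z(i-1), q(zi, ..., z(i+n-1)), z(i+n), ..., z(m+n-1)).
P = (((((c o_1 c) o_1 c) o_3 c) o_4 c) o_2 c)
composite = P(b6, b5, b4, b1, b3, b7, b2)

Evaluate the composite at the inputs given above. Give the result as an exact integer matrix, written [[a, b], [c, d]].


[[-140, 20], [196, -28]]

c(b5, b4) = [[6, 4], [-1, -2]]
c(b6, c(b5, b4)) = [[-6, -4], [10, 4]]
c(b3, b7) = [[-1, 4], [0, 0]]
c(b1, c(b3, b7)) = [[2, -8], [2, -8]]
c(c(b6, c(b5, b4)), c(b1, c(b3, b7))) = [[-20, 80], [28, -112]]
c(c(c(b6, c(b5, b4)), c(b1, c(b3, b7))), b2) = [[-140, 20], [196, -28]]


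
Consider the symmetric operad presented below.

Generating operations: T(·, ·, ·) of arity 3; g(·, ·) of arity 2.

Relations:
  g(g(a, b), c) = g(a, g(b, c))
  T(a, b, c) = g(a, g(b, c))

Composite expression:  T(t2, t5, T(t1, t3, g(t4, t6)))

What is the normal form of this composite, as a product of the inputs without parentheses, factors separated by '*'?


Every regrouping of T is equal, so read the t-inputs in written order.
g(t4, t6) spells out as t4 * t6
T(t1, t3, g(t4, t6)) spells out as t1 * t3 * t4 * t6
T(t2, t5, T(t1, t3, g(t4, t6))) spells out as t2 * t5 * t1 * t3 * t4 * t6

t2 * t5 * t1 * t3 * t4 * t6


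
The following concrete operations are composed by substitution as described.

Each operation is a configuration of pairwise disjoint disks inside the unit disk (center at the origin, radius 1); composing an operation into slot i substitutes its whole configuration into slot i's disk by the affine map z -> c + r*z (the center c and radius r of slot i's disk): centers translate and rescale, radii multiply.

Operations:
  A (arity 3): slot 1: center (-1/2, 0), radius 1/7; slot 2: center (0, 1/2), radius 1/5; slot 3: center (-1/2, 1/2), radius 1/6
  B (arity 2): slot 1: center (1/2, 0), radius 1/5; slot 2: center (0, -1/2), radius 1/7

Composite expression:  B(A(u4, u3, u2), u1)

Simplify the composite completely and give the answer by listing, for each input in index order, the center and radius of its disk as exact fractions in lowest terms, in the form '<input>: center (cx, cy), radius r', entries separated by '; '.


u1: center (0, -1/2), radius 1/7; u2: center (2/5, 1/10), radius 1/30; u3: center (1/2, 1/10), radius 1/25; u4: center (2/5, 0), radius 1/35


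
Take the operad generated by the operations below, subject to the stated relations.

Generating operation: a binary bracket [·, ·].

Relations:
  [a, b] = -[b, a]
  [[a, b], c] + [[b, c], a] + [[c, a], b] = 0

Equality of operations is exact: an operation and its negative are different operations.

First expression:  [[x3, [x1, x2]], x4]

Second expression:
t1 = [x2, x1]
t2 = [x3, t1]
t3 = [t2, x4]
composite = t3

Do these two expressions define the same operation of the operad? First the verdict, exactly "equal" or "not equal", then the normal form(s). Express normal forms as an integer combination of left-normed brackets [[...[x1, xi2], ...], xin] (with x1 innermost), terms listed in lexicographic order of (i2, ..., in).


not equal; first: -[[[x1, x2], x3], x4]; second: [[[x1, x2], x3], x4]


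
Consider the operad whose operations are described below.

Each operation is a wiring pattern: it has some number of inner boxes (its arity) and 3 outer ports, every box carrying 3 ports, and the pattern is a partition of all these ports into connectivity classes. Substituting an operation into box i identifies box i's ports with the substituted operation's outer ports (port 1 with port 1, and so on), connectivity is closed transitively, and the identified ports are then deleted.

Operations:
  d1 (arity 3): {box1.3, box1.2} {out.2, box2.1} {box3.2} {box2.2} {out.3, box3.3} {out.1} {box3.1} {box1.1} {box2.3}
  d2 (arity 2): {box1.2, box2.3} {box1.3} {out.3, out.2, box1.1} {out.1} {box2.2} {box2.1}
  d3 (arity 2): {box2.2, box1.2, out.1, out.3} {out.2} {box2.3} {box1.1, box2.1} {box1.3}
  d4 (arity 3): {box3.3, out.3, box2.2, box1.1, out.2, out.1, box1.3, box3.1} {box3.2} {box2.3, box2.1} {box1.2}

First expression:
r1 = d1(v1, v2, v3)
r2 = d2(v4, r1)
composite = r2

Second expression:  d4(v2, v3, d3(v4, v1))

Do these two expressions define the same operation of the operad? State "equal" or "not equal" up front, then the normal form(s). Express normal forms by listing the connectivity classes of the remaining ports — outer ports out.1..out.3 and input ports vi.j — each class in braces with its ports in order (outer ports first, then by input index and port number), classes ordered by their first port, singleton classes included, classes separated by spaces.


not equal; first: {out.1} {out.2, out.3, v4.1} {v1.1} {v1.2, v1.3} {v2.1} {v2.2} {v2.3} {v3.1} {v3.2} {v3.3, v4.2} {v4.3}; second: {out.1, out.2, out.3, v1.2, v2.1, v2.3, v3.2, v4.2} {v1.1, v4.1} {v1.3} {v2.2} {v3.1, v3.3} {v4.3}

The first expression reduces to {out.1} {out.2, out.3, v4.1} {v1.1} {v1.2, v1.3} {v2.1} {v2.2} {v2.3} {v3.1} {v3.2} {v3.3, v4.2} {v4.3}
The second expression reduces to {out.1, out.2, out.3, v1.2, v2.1, v2.3, v3.2, v4.2} {v1.1, v4.1} {v1.3} {v2.2} {v3.1, v3.3} {v4.3}
No match — not equal.


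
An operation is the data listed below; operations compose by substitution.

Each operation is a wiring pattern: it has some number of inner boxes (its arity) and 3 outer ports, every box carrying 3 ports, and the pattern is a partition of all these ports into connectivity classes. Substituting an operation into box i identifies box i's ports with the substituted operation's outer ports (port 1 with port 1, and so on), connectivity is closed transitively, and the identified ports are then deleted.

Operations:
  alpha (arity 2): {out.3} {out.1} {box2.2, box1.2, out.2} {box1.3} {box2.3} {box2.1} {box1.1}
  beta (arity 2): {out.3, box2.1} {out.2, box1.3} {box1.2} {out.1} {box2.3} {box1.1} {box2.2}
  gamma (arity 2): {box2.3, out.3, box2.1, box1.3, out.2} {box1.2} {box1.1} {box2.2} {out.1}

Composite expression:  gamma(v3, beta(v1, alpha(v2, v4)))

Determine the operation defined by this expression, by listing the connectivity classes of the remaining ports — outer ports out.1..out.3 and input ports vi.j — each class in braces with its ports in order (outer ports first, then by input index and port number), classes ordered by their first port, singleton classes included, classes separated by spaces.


{out.1} {out.2, out.3, v3.3} {v1.1} {v1.2} {v1.3} {v2.1} {v2.2, v4.2} {v2.3} {v3.1} {v3.2} {v4.1} {v4.3}


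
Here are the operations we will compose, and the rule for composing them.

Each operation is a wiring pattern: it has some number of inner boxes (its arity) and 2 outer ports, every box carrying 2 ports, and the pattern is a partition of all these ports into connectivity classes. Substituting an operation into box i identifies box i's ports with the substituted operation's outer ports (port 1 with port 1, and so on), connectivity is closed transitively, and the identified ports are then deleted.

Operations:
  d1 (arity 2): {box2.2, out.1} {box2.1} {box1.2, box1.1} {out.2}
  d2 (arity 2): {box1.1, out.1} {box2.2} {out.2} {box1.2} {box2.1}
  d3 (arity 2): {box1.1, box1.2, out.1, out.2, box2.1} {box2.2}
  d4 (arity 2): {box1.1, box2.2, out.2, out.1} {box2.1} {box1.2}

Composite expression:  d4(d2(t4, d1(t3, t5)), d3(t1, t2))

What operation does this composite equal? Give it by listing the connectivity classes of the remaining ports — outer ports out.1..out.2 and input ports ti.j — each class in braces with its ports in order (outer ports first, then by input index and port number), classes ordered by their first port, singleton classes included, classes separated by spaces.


{out.1, out.2, t1.1, t1.2, t2.1, t4.1} {t2.2} {t3.1, t3.2} {t4.2} {t5.1} {t5.2}

Substituting into d4 glues patterns; closure does the rest.
stage d1: inputs (t3, t5), connectivity {out.1, t5.2} {out.2} {t3.1, t3.2} {t5.1}, out.j its boundary
stage d2: inputs (t4, t3, t5), connectivity {out.1, t4.1} {out.2} {t3.1, t3.2} {t4.2} {t5.1} {t5.2}, out.j its boundary
stage d3: inputs (t1, t2), connectivity {out.1, out.2, t1.1, t1.2, t2.1} {t2.2}, out.j its boundary
stage d4: inputs (t4, t3, t5, t1, t2), connectivity {out.1, out.2, t1.1, t1.2, t2.1, t4.1} {t2.2} {t3.1, t3.2} {t4.2} {t5.1} {t5.2}, out.j its boundary


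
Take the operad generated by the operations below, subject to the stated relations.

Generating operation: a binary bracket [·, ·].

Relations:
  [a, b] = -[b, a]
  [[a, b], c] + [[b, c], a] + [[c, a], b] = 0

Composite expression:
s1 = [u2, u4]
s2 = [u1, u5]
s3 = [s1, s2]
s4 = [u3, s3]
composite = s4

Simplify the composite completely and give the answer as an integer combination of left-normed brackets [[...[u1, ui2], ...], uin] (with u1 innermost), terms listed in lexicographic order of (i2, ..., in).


[[[[u1, u5], u2], u4], u3] - [[[[u1, u5], u4], u2], u3]

In the tensor algebra, words opening u1 carry the u1-anchored form.
Composite bracket: [u3, [[u2, u4], [u1, u5]]]
Full expansion: 16 signed words from ab - ba (2^4 = 16).
Coefficients come from the u1-initial words:
  word u1u5u2u4u3 has sign +1, contributing +[[[[u1, u5], u2], u4], u3]
  word u1u5u4u2u3 has sign -1, contributing -[[[[u1, u5], u4], u2], u3]


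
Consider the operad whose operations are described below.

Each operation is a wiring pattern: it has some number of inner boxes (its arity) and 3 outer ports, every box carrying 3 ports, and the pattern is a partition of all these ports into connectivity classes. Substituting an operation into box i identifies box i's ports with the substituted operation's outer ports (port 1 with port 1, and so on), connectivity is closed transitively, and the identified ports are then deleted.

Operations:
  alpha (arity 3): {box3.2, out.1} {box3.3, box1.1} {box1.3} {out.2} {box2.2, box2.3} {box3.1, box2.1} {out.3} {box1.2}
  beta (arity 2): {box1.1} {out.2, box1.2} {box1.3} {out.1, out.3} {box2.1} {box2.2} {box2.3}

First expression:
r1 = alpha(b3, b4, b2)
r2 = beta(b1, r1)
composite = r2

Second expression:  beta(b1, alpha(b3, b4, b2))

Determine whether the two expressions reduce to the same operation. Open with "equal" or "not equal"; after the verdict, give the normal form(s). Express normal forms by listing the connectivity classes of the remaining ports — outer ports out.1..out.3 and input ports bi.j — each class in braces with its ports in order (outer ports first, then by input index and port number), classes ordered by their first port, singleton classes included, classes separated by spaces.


The first expression, normalized: {out.1, out.3} {out.2, b1.2} {b1.1} {b1.3} {b2.1, b4.1} {b2.2} {b2.3, b3.1} {b3.2} {b3.3} {b4.2, b4.3}
The second expression, normalized: {out.1, out.3} {out.2, b1.2} {b1.1} {b1.3} {b2.1, b4.1} {b2.2} {b2.3, b3.1} {b3.2} {b3.3} {b4.2, b4.3}
The normal forms match — equal.

equal; the common form is {out.1, out.3} {out.2, b1.2} {b1.1} {b1.3} {b2.1, b4.1} {b2.2} {b2.3, b3.1} {b3.2} {b3.3} {b4.2, b4.3}


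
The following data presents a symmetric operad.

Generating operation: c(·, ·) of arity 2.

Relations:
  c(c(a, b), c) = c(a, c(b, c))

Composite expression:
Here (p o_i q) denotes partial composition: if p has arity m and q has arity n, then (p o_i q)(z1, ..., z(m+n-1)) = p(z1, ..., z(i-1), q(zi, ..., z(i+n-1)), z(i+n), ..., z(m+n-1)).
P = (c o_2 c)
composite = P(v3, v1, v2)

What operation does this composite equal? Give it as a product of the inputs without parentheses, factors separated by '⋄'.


Every regrouping of c is equal, so read the v-inputs in written order.
c(v1, v2) flattens to v1 ⋄ v2
c(v3, c(v1, v2)) flattens to v3 ⋄ v1 ⋄ v2

v3 ⋄ v1 ⋄ v2


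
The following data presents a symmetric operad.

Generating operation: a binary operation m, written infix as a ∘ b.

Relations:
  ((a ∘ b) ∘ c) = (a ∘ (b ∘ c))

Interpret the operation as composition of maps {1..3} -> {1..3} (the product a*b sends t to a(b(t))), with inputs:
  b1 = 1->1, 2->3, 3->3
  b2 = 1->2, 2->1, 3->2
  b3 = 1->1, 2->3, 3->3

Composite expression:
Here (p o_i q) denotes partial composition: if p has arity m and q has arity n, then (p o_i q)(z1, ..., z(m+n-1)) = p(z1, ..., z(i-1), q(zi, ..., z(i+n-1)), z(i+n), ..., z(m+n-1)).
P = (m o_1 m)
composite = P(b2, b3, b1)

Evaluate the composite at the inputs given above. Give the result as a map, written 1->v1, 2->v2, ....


(b2 ∘ b3) = 1->2, 2->2, 3->2
((b2 ∘ b3) ∘ b1) = 1->2, 2->2, 3->2

1->2, 2->2, 3->2


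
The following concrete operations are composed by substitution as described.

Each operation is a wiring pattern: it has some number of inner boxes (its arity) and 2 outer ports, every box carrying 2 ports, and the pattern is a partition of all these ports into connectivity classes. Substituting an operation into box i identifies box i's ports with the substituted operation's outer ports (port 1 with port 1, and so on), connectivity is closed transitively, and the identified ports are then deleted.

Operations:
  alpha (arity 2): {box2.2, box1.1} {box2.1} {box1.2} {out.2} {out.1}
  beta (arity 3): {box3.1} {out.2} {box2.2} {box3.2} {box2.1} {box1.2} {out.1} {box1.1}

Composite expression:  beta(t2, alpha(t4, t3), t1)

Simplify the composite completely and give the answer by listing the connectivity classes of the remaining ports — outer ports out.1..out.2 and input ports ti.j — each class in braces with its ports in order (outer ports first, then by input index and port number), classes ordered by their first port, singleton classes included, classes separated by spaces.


{out.1} {out.2} {t1.1} {t1.2} {t2.1} {t2.2} {t3.1} {t3.2, t4.1} {t4.2}

Substituting into beta glues patterns; closure does the rest.
through alpha, on inputs (t4, t3): {out.1} {out.2} {t3.1} {t3.2, t4.1} {t4.2} (out.j = stage outer ports)
through beta, on inputs (t2, t4, t3, t1): {out.1} {out.2} {t1.1} {t1.2} {t2.1} {t2.2} {t3.1} {t3.2, t4.1} {t4.2} (out.j = stage outer ports)


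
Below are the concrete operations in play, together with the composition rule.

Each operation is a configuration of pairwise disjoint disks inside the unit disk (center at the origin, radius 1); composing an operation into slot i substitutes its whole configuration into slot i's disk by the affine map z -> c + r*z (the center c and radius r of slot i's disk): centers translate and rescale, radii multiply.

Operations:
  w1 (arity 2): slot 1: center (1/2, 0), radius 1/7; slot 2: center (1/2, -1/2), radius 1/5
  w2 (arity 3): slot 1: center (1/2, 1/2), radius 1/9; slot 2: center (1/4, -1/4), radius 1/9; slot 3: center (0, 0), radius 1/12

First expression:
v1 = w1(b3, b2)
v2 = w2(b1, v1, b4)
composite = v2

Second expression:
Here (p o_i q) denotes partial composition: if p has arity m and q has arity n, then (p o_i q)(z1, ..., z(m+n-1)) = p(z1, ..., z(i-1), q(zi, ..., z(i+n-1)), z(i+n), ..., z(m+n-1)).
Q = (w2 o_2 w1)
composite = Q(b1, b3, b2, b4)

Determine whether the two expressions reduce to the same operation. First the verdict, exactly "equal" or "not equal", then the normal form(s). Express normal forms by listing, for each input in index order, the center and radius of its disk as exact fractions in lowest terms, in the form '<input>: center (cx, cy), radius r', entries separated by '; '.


equal — both sides give b1: center (1/2, 1/2), radius 1/9; b2: center (11/36, -11/36), radius 1/45; b3: center (11/36, -1/4), radius 1/63; b4: center (0, 0), radius 1/12

Normal form of the first expression: b1: center (1/2, 1/2), radius 1/9; b2: center (11/36, -11/36), radius 1/45; b3: center (11/36, -1/4), radius 1/63; b4: center (0, 0), radius 1/12
Normal form of the second expression: b1: center (1/2, 1/2), radius 1/9; b2: center (11/36, -11/36), radius 1/45; b3: center (11/36, -1/4), radius 1/63; b4: center (0, 0), radius 1/12
Same normal form: equal.


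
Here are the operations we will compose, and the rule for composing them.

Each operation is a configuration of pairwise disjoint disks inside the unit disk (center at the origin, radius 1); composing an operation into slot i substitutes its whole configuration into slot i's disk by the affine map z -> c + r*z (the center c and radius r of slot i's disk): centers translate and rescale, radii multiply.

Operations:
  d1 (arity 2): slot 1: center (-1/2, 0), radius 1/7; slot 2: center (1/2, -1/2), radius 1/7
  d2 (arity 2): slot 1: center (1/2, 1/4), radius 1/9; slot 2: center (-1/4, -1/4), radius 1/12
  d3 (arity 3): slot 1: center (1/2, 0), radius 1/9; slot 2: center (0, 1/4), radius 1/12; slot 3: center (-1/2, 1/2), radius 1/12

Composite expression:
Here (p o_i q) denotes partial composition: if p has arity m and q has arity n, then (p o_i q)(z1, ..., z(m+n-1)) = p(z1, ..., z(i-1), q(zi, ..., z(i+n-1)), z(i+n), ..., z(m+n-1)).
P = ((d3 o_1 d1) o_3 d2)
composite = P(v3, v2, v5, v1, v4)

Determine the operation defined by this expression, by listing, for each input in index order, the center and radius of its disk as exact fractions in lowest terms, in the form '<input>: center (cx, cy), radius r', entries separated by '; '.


v1: center (-1/48, 11/48), radius 1/144; v2: center (5/9, -1/18), radius 1/63; v3: center (4/9, 0), radius 1/63; v4: center (-1/2, 1/2), radius 1/12; v5: center (1/24, 13/48), radius 1/108

Affine substitution under d3: radii multiply and v-centers shift.
tracing v3 down its 2-map path: center (4/9, 0), radius 1/63
tracing v2 down its 2-map path: center (5/9, -1/18), radius 1/63
tracing v5 down its 2-map path: center (1/24, 13/48), radius 1/108
tracing v1 down its 2-map path: center (-1/48, 11/48), radius 1/144
tracing v4 down its 1-map path: center (-1/2, 1/2), radius 1/12


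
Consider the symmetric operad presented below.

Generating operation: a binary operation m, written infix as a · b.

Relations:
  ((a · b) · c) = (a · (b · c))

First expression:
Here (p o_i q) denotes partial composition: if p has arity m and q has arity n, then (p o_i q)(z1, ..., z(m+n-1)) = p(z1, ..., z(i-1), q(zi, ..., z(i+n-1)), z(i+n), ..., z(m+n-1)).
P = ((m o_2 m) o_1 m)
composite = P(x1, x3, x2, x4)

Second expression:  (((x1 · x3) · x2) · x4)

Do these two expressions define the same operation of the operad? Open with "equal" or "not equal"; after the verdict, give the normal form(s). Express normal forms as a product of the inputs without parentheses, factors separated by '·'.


The first expression, normalized: x1 · x3 · x2 · x4
The second expression, normalized: x1 · x3 · x2 · x4
Identical normal forms: equal.

equal — both sides give x1 · x3 · x2 · x4


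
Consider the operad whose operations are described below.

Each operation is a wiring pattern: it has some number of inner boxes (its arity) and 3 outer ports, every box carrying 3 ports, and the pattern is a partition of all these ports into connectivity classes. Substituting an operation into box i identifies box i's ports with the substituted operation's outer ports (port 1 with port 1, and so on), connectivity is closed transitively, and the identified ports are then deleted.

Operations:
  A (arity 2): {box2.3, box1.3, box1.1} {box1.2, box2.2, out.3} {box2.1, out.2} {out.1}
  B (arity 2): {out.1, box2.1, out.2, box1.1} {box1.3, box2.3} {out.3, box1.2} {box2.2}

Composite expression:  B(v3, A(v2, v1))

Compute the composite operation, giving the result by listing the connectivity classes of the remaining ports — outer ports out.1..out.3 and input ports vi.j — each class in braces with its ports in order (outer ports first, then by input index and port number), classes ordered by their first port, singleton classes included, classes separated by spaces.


{out.1, out.2, v3.1} {out.3, v3.2} {v1.1} {v1.2, v2.2, v3.3} {v1.3, v2.1, v2.3}


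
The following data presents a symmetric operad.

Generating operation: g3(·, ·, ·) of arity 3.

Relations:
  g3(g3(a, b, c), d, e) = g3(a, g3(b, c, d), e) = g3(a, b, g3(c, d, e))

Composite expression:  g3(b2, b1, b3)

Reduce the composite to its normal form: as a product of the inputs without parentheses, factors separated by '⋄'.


b2 ⋄ b1 ⋄ b3

Every regrouping of g3 is equal, so read the b-inputs in written order.
g3(b2, b1, b3) unparenthesizes to b2 ⋄ b1 ⋄ b3


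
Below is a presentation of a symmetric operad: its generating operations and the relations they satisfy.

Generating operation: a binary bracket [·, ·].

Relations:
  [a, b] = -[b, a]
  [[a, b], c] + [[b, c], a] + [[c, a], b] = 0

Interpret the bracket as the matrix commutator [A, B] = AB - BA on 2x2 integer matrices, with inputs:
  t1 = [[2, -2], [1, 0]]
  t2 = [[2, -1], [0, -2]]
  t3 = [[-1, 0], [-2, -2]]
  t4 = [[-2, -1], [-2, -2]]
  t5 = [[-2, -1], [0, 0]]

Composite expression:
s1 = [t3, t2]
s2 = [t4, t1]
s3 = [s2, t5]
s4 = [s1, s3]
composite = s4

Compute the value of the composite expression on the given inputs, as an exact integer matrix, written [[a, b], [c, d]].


[t3, t2] = [[-2, -1], [-8, 2]]
[t4, t1] = [[-5, 2], [-4, 5]]
[[t4, t1], t5] = [[-4, 14], [8, 4]]
[[t3, t2], [[t4, t1], t5]] = [[104, -64], [96, -104]]

[[104, -64], [96, -104]]


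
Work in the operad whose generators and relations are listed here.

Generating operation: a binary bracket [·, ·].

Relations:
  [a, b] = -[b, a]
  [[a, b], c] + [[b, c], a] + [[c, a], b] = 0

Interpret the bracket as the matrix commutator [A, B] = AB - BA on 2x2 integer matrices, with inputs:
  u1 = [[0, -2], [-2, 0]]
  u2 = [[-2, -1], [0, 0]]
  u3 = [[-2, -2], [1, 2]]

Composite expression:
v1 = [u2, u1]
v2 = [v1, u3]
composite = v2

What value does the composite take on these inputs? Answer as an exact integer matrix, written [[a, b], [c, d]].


[[-4, 8], [12, 4]]

[u2, u1] = [[2, 4], [-4, -2]]
[[u2, u1], u3] = [[-4, 8], [12, 4]]


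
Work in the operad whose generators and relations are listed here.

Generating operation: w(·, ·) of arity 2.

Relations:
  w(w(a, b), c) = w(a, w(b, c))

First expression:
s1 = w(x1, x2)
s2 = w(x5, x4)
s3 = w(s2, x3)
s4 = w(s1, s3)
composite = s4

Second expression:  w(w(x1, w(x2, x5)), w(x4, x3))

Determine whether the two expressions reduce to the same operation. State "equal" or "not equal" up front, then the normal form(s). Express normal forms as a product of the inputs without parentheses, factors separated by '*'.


equal — both sides give x1 * x2 * x5 * x4 * x3

Reducing the first expression gives x1 * x2 * x5 * x4 * x3
Reducing the second expression gives x1 * x2 * x5 * x4 * x3
Same normal form: equal.


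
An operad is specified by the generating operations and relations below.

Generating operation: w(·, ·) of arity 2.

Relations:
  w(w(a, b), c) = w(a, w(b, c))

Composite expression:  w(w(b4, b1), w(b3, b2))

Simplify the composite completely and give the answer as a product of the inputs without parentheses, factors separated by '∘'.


b4 ∘ b1 ∘ b3 ∘ b2

Under associativity of w, the answer is the b's in reading order.
w(b4, b1) reduces to b4 ∘ b1
w(b3, b2) reduces to b3 ∘ b2
w(w(b4, b1), w(b3, b2)) reduces to b4 ∘ b1 ∘ b3 ∘ b2


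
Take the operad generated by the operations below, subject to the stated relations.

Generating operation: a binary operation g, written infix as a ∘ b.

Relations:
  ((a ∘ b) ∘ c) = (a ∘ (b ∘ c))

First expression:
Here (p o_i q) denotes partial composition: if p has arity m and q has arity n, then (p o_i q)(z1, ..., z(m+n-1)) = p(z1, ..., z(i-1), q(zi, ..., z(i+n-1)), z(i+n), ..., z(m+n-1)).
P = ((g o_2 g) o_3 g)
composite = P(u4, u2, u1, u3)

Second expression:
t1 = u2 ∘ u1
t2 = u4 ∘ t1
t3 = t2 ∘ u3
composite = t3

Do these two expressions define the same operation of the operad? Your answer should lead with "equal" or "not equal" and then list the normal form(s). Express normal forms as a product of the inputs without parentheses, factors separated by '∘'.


The first composite normalizes to u4 ∘ u2 ∘ u1 ∘ u3
The second composite normalizes to u4 ∘ u2 ∘ u1 ∘ u3
The normal forms match — equal.

equal; both compose to u4 ∘ u2 ∘ u1 ∘ u3


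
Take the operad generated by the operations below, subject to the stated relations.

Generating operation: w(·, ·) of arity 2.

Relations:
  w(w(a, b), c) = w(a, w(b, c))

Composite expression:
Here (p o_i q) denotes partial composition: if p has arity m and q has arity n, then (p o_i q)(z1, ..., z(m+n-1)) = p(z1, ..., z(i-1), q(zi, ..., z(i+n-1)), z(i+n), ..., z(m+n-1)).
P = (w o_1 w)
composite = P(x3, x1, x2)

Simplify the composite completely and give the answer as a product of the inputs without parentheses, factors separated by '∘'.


x3 ∘ x1 ∘ x2


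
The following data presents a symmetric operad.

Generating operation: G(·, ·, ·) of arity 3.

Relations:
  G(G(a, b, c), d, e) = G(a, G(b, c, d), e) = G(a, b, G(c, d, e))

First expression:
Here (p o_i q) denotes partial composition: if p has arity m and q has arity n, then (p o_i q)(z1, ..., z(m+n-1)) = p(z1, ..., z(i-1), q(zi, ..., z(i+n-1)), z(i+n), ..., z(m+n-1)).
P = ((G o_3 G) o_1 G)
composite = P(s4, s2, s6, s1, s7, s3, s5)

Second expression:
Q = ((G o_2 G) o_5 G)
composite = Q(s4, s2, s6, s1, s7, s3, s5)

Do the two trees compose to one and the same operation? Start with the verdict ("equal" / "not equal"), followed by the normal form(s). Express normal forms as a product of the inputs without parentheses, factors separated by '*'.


The first composite normalizes to s4 * s2 * s6 * s1 * s7 * s3 * s5
The second composite normalizes to s4 * s2 * s6 * s1 * s7 * s3 * s5
Same normal form: equal.

equal: each reduces to s4 * s2 * s6 * s1 * s7 * s3 * s5


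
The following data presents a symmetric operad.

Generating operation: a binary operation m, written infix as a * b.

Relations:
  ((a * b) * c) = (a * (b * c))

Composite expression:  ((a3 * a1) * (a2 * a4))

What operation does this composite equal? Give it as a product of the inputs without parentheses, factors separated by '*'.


a3 * a1 * a2 * a4

Every regrouping of m is equal, so read the a-inputs in written order.
(a3 * a1) reduces to a3 * a1
(a2 * a4) reduces to a2 * a4
((a3 * a1) * (a2 * a4)) reduces to a3 * a1 * a2 * a4


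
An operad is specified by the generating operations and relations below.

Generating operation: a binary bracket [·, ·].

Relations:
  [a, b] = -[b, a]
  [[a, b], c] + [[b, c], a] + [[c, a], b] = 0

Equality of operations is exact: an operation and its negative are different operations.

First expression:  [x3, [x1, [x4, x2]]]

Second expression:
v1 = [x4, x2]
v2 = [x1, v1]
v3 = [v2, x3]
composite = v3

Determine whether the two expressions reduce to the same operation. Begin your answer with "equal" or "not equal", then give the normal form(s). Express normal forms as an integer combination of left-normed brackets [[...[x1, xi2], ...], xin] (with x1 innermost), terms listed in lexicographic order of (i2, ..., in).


Normal form of the first expression: [[[x1, x2], x4], x3] - [[[x1, x4], x2], x3]
Normal form of the second expression: -[[[x1, x2], x4], x3] + [[[x1, x4], x2], x3]
They disagree, so not equal.

not equal: they reduce to [[[x1, x2], x4], x3] - [[[x1, x4], x2], x3] and -[[[x1, x2], x4], x3] + [[[x1, x4], x2], x3]


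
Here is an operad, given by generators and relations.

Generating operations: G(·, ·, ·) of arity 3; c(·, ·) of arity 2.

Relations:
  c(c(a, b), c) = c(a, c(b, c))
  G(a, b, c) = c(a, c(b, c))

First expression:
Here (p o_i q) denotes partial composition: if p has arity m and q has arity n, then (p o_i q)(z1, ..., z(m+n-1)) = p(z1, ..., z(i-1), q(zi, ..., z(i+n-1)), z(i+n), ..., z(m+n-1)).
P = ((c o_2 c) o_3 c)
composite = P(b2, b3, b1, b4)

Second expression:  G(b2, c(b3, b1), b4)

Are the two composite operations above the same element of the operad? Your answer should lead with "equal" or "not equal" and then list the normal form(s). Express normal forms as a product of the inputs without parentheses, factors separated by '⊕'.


equal; both compose to b2 ⊕ b3 ⊕ b1 ⊕ b4

Reducing the first expression gives b2 ⊕ b3 ⊕ b1 ⊕ b4
Reducing the second expression gives b2 ⊕ b3 ⊕ b1 ⊕ b4
The forms coincide; equal.


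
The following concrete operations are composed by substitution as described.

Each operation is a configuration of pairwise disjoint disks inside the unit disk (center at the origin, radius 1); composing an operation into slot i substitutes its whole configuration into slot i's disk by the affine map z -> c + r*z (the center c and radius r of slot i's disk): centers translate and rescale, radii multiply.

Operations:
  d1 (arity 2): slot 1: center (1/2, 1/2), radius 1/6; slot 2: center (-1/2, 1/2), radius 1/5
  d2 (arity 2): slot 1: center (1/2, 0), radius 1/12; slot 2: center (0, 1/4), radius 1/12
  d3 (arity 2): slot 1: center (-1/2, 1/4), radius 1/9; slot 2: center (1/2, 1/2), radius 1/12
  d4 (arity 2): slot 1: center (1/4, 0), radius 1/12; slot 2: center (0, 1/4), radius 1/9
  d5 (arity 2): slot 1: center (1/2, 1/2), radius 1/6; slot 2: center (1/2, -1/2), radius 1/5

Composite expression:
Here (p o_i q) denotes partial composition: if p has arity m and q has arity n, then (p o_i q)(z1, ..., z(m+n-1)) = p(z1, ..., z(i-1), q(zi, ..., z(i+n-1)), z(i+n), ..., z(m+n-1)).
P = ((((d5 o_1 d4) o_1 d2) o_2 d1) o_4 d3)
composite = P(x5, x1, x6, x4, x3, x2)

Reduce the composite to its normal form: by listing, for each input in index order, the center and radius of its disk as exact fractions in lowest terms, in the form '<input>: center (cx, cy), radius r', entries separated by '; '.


x1: center (937/1728, 871/1728), radius 1/5184; x2: center (1/2, -1/2), radius 1/5; x3: center (55/108, 119/216), radius 1/648; x4: center (53/108, 59/108), radius 1/486; x5: center (79/144, 1/2), radius 1/864; x6: center (935/1728, 871/1728), radius 1/4320

Each x-disk chains the slot maps above it in d5; radii multiply.
tracing x5 down its 3-map path: center (79/144, 1/2), radius 1/864
tracing x1 down its 4-map path: center (937/1728, 871/1728), radius 1/5184
tracing x6 down its 4-map path: center (935/1728, 871/1728), radius 1/4320
tracing x4 down its 3-map path: center (53/108, 59/108), radius 1/486
tracing x3 down its 3-map path: center (55/108, 119/216), radius 1/648
tracing x2 down its 1-map path: center (1/2, -1/2), radius 1/5


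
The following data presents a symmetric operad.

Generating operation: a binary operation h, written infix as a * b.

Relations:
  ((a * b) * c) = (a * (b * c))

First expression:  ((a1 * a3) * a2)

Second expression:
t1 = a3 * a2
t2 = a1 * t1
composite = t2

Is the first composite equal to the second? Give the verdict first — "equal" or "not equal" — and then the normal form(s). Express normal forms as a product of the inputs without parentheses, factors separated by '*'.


equal: each reduces to a1 * a3 * a2


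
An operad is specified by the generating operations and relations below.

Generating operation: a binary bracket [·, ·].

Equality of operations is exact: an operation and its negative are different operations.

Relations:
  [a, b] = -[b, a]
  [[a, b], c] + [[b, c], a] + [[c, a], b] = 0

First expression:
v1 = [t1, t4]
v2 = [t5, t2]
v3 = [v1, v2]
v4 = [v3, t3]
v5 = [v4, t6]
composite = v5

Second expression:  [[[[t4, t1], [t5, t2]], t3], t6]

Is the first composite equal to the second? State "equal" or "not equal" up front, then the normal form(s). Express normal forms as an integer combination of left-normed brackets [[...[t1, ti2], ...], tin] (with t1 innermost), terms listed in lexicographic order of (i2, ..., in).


The first composite normalizes to -[[[[[t1, t4], t2], t5], t3], t6] + [[[[[t1, t4], t5], t2], t3], t6]
The second composite normalizes to [[[[[t1, t4], t2], t5], t3], t6] - [[[[[t1, t4], t5], t2], t3], t6]
The normal forms differ: not equal.

not equal: they reduce to -[[[[[t1, t4], t2], t5], t3], t6] + [[[[[t1, t4], t5], t2], t3], t6] and [[[[[t1, t4], t2], t5], t3], t6] - [[[[[t1, t4], t5], t2], t3], t6]


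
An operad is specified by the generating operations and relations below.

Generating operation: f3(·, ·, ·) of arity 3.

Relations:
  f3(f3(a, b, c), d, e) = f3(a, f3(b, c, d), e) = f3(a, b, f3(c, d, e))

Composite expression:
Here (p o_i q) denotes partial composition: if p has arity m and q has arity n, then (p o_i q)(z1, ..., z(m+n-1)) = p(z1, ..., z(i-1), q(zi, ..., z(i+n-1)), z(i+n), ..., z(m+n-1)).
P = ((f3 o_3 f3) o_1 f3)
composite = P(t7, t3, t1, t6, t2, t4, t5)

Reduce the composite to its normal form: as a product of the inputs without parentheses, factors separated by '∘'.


t7 ∘ t3 ∘ t1 ∘ t6 ∘ t2 ∘ t4 ∘ t5

Key point: f3 is associative — brackets drop, the t-order remains.
f3(t7, t3, t1) collapses to t7 ∘ t3 ∘ t1
f3(t2, t4, t5) collapses to t2 ∘ t4 ∘ t5
f3(f3(t7, t3, t1), t6, f3(t2, t4, t5)) collapses to t7 ∘ t3 ∘ t1 ∘ t6 ∘ t2 ∘ t4 ∘ t5


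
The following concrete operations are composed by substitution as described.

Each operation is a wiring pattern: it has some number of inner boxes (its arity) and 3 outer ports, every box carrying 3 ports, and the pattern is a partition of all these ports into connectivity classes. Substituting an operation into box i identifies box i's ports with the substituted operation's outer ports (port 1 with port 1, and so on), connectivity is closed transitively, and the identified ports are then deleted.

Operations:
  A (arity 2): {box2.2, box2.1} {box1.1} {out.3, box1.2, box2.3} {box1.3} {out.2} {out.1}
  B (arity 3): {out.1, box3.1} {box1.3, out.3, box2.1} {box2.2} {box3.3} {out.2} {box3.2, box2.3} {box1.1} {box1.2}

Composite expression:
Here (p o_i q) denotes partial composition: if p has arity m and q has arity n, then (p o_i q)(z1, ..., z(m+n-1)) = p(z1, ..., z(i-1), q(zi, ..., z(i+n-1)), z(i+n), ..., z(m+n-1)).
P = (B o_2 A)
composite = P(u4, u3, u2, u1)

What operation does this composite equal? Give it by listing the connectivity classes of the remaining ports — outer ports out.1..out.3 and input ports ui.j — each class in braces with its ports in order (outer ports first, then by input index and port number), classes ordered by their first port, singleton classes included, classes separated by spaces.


Connectivity passes through glued B-boundaries; trace each wire chain.
A over (u3, u2) gives {out.1} {out.2} {out.3, u2.3, u3.2} {u2.1, u2.2} {u3.1} {u3.3}, out.j being that stage's outer ports
B over (u4, u3, u2, u1) gives {out.1, u1.1} {out.2} {out.3, u4.3} {u1.2, u2.3, u3.2} {u1.3} {u2.1, u2.2} {u3.1} {u3.3} {u4.1} {u4.2}, out.j being that stage's outer ports

{out.1, u1.1} {out.2} {out.3, u4.3} {u1.2, u2.3, u3.2} {u1.3} {u2.1, u2.2} {u3.1} {u3.3} {u4.1} {u4.2}
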